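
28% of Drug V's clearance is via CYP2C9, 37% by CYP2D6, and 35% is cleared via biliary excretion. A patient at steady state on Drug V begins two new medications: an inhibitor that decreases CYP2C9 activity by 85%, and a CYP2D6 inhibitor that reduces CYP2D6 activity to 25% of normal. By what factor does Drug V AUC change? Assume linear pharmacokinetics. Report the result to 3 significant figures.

CYP2C9: 0.28 × 0.15 = 0.042
CYP2D6: 0.37 × 0.25 = 0.0925
Other: 0.35 (unchanged)
New clearance relative to baseline: 0.042 + 0.0925 + 0.35 = 0.4845.
AUC ∝ 1/CL: fold-change = 1 / 0.4845 = 2.06.

2.06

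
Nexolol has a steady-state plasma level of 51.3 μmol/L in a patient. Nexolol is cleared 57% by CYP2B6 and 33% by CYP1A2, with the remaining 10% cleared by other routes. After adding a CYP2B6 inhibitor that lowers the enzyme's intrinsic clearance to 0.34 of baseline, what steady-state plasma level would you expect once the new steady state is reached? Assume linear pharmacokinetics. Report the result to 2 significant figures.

CYP2B6: 0.57 × 0.34 = 0.1938
CYP1A2: 0.33 (unchanged)
Other: 0.1 (unchanged)
New clearance relative to baseline: 0.1938 + 0.33 + 0.1 = 0.6238.
New steady-state plasma level = baseline ÷ relative clearance = 51.3 / 0.6238 = 82 μmol/L.

82 μmol/L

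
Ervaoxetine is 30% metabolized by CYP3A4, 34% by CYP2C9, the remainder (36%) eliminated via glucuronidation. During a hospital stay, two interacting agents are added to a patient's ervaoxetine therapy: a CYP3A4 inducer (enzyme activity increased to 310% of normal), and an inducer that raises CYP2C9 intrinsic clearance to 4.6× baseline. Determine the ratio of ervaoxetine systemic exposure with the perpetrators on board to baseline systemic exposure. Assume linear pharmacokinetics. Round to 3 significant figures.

0.350

The CYP3A4 pathway (30% of clearance) increases to 3.1× activity: 0.3 × 3.1 = 0.93.
The CYP2C9 pathway (34% of clearance) increases to 4.6× activity: 0.34 × 4.6 = 1.564.
The remaining 36% of clearance is unaffected.
Relative clearance = 0.93 + 1.564 + 0.36 = 2.854.
Because systemic exposure varies inversely with clearance, the combined effect is 1 / 2.854 = 0.350.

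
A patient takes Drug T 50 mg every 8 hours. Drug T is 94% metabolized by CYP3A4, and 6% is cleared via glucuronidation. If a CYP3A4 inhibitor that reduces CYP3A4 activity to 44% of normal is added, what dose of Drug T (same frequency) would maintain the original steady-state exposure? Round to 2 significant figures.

CYP3A4: 0.94 × 0.44 = 0.4136
Other: 0.06 (unchanged)
Relative clearance = 0.4136 + 0.06 = 0.4736.
Css,avg = (dose rate)/CL, so holding Css fixed requires dose ∝ CL: 50 × 0.4736 = 24 mg.

24 mg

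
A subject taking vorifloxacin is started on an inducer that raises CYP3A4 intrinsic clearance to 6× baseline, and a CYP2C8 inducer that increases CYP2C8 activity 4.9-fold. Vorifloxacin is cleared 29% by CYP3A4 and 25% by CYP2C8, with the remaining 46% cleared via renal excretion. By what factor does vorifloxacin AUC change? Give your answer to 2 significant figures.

0.29

CYP3A4: 0.29 × 6 = 1.74
CYP2C8: 0.25 × 4.9 = 1.225
Other: 0.46 (unchanged)
CL_new/CL_old = 1.74 + 1.225 + 0.46 = 3.425.
Net AUC ratio = 1 / 3.425 = 0.29.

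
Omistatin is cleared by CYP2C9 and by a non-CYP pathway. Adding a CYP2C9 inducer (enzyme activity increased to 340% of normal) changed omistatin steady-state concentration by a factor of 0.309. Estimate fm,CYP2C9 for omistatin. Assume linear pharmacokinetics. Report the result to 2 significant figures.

Call the CYP2C9 fraction fm. After the interaction, CL_new/CL_old = fm × 3.4 + (1 − fm).
Steady-state concentration ratio = 1 / (new CL fraction), so new CL fraction = 1 / 0.309 = 3.236.
fm × 3.4 + 1 − fm = 3.236  ⇒  fm × (3.4 − 1) = 2.236  ⇒  fm = 0.93.

0.93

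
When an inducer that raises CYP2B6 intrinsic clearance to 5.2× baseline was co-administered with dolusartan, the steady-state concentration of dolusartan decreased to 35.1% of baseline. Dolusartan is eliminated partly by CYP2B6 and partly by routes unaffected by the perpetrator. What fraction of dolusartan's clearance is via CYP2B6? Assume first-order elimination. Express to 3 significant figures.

0.440

Call the CYP2B6 fraction fm. After the interaction, CL_new/CL_old = fm × 5.2 + (1 − fm).
Steady-state concentration ratio = 1 / (new CL fraction), so new CL fraction = 1 / 0.351 = 2.849.
fm × 5.2 + 1 − fm = 2.849  ⇒  fm × (5.2 − 1) = 1.849  ⇒  fm = 0.440.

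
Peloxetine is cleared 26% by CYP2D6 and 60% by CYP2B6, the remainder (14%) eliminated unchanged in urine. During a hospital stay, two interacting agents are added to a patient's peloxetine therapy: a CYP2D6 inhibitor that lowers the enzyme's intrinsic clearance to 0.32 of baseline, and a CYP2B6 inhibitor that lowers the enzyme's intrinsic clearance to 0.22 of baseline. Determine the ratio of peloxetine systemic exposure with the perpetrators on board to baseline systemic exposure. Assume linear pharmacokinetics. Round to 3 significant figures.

2.82

The CYP2D6 pathway (26% of clearance) falls to 0.32× activity: 0.26 × 0.32 = 0.0832.
The CYP2B6 pathway (60% of clearance) drops to 0.22× activity: 0.6 × 0.22 = 0.132.
The remaining 14% of clearance is unaffected.
New clearance relative to baseline: 0.0832 + 0.132 + 0.14 = 0.3552.
Systemic exposure ∝ 1/CL: fold-change = 1 / 0.3552 = 2.82.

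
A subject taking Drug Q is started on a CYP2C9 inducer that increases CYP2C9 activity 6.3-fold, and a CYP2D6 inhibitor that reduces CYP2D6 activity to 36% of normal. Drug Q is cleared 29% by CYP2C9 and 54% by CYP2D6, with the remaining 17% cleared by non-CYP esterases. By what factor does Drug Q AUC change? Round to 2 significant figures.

The CYP2C9 pathway (29% of clearance) rises to 6.3× activity: 0.29 × 6.3 = 1.827.
The CYP2D6 pathway (54% of clearance) falls to 0.36× activity: 0.54 × 0.36 = 0.1944.
Non-CYP routes (17%) are unchanged.
CL_new/CL_old = 1.827 + 0.1944 + 0.17 = 2.1914.
Net AUC ratio = 1 / 2.1914 = 0.46.

0.46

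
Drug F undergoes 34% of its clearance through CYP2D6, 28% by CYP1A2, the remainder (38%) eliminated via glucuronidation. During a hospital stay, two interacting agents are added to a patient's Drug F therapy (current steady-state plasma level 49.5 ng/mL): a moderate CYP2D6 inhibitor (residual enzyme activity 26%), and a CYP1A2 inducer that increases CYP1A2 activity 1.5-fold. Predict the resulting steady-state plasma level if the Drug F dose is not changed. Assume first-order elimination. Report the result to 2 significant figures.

The CYP2D6 pathway (34% of clearance) is reduced to 0.26× activity: 0.34 × 0.26 = 0.0884.
The CYP1A2 pathway (28% of clearance) is boosted to 1.5× activity: 0.28 × 1.5 = 0.42.
The remaining 38% of clearance is unaffected.
Relative clearance = 0.0884 + 0.42 + 0.38 = 0.8884.
Steady-state plasma level ∝ 1/CL: new value = 49.5 / 0.8884 = 56 ng/mL.

56 ng/mL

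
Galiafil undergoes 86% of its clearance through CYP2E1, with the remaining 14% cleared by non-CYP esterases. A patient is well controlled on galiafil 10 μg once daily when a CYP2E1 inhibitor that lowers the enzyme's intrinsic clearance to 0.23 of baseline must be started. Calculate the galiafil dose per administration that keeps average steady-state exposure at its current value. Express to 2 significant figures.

CYP2E1: 0.86 × 0.23 = 0.1978
Other: 0.14 (unchanged)
CL_new/CL_old = 0.1978 + 0.14 = 0.3378.
Exposure is unchanged when dose changes in proportion to clearance. New dose = 10 μg × 0.3378 = 3.4 μg.

3.4 μg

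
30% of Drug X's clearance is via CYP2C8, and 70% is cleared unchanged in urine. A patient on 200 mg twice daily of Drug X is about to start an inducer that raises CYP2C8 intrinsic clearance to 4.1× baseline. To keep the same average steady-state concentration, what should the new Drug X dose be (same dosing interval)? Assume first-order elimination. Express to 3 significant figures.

The CYP2C8 pathway (30% of clearance) increases to 4.1× activity: 0.3 × 4.1 = 1.23.
The remaining 70% of clearance is unaffected.
New clearance relative to baseline: 1.23 + 0.7 = 1.93.
To maintain the same steady-state level, dose must scale with clearance: new dose = 200 × 1.93 = 386 mg.

386 mg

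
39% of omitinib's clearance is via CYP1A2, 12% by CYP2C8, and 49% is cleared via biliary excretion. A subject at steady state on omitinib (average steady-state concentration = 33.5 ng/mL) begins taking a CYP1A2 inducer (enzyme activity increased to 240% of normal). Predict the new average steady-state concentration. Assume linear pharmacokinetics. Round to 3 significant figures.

The CYP1A2 pathway (39% of clearance) is boosted to 2.4× activity: 0.39 × 2.4 = 0.936.
CYP2C8 (12%) and the residual 49% are unaffected.
CL_new/CL_old = 0.936 + 0.12 + 0.49 = 1.546.
New average steady-state concentration = baseline ÷ relative clearance = 33.5 / 1.546 = 21.7 ng/mL.

21.7 ng/mL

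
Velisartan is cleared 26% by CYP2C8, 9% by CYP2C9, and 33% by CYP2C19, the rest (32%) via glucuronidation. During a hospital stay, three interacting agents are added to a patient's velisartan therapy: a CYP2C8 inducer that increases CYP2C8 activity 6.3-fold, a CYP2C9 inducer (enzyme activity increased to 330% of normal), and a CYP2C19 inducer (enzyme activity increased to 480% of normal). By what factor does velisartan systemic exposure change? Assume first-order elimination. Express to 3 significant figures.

0.260

CYP2C8: 0.26 × 6.3 = 1.638
CYP2C9: 0.09 × 3.3 = 0.297
CYP2C19: 0.33 × 4.8 = 1.584
Other: 0.32 (unchanged)
New clearance relative to baseline: 1.638 + 0.297 + 1.584 + 0.32 = 3.839.
Because systemic exposure varies inversely with clearance, the combined effect is 1 / 3.839 = 0.260.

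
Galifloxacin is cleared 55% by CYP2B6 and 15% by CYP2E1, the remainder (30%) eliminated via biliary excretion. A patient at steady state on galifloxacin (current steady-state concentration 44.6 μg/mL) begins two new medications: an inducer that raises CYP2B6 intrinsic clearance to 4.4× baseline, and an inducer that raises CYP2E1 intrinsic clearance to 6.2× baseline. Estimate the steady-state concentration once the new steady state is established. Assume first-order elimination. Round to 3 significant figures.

The CYP2B6 pathway (55% of clearance) is boosted to 4.4× activity: 0.55 × 4.4 = 2.42.
The CYP2E1 pathway (15% of clearance) rises to 6.2× activity: 0.15 × 6.2 = 0.93.
Non-CYP routes (30%) are unchanged.
Relative clearance = 2.42 + 0.93 + 0.3 = 3.65.
New steady-state concentration = 44.6 / 3.65 = 12.2 μg/mL (concentration scales inversely with clearance).

12.2 μg/mL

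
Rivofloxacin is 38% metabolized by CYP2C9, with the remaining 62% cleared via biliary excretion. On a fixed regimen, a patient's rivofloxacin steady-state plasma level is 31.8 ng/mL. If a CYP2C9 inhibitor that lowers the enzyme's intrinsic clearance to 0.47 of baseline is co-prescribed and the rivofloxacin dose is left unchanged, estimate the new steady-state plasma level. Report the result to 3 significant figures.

CYP2C9: 0.38 × 0.47 = 0.1786
Other: 0.62 (unchanged)
CL_new/CL_old = 0.1786 + 0.62 = 0.7986.
New steady-state plasma level = baseline ÷ relative clearance = 31.8 / 0.7986 = 39.8 ng/mL.

39.8 ng/mL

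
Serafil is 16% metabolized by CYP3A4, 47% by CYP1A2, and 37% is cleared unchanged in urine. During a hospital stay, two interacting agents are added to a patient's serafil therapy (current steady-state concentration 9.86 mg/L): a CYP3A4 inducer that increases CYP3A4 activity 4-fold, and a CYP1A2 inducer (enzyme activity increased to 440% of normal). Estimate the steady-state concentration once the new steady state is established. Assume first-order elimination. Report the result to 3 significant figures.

3.20 mg/L

The CYP3A4 pathway (16% of clearance) rises to 4× activity: 0.16 × 4 = 0.64.
The CYP1A2 pathway (47% of clearance) is boosted to 4.4× activity: 0.47 × 4.4 = 2.068.
Non-CYP routes (37%) are unchanged.
Relative clearance = 0.64 + 2.068 + 0.37 = 3.078.
New steady-state concentration = 9.86 / 3.078 = 3.20 mg/L (concentration scales inversely with clearance).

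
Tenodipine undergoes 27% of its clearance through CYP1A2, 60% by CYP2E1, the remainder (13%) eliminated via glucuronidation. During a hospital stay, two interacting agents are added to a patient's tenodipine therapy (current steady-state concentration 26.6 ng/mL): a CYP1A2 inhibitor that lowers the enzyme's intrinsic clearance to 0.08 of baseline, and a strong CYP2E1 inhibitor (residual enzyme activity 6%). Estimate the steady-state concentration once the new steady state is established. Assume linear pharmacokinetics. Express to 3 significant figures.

142 ng/mL

The CYP1A2 pathway (27% of clearance) drops to 0.08× activity: 0.27 × 0.08 = 0.0216.
The CYP2E1 pathway (60% of clearance) is reduced to 0.06× activity: 0.6 × 0.06 = 0.036.
The remaining 13% of clearance is unaffected.
CL_new/CL_old = 0.0216 + 0.036 + 0.13 = 0.1876.
Steady-state concentration ∝ 1/CL: new value = 26.6 / 0.1876 = 142 ng/mL.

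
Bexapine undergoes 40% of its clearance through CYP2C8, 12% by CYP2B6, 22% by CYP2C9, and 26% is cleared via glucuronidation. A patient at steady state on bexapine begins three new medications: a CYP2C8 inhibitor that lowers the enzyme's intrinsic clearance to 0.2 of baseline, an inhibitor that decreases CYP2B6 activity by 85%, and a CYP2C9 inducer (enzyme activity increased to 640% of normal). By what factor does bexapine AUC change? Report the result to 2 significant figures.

0.57

The CYP2C8 pathway (40% of clearance) is reduced to 0.2× activity: 0.4 × 0.2 = 0.08.
The CYP2B6 pathway (12% of clearance) drops to 0.15× activity: 0.12 × 0.15 = 0.018.
The CYP2C9 pathway (22% of clearance) increases to 6.4× activity: 0.22 × 6.4 = 1.408.
Non-CYP routes (26%) are unchanged.
New clearance relative to baseline: 0.08 + 0.018 + 1.408 + 0.26 = 1.766.
Net AUC ratio = 1 / 1.766 = 0.57.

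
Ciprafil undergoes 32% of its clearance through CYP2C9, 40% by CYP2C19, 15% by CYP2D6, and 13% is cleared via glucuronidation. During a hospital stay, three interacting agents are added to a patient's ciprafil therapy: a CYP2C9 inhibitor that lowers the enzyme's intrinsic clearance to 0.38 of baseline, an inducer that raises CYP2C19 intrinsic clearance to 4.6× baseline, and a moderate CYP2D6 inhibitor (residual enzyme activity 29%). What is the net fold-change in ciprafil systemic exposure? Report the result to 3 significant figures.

The CYP2C9 pathway (32% of clearance) falls to 0.38× activity: 0.32 × 0.38 = 0.1216.
The CYP2C19 pathway (40% of clearance) increases to 4.6× activity: 0.4 × 4.6 = 1.84.
The CYP2D6 pathway (15% of clearance) falls to 0.29× activity: 0.15 × 0.29 = 0.0435.
The remaining 13% of clearance is unaffected.
Relative clearance = 0.1216 + 1.84 + 0.0435 + 0.13 = 2.1351.
Because systemic exposure varies inversely with clearance, the combined effect is 1 / 2.1351 = 0.468.

0.468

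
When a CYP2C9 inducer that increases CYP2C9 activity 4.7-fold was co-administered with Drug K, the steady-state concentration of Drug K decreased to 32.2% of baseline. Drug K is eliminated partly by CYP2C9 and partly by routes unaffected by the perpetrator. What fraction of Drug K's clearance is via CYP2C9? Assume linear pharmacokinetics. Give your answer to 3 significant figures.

0.569

Let fm be the CYP2C9 fraction. New clearance relative to baseline = fm × 4.7 + (1 − fm).
Steady-state concentration ratio = 1 / (new CL fraction), so new CL fraction = 1 / 0.322 = 3.106.
fm × 4.7 + 1 − fm = 3.106  ⇒  fm × (4.7 − 1) = 2.106  ⇒  fm = 0.569.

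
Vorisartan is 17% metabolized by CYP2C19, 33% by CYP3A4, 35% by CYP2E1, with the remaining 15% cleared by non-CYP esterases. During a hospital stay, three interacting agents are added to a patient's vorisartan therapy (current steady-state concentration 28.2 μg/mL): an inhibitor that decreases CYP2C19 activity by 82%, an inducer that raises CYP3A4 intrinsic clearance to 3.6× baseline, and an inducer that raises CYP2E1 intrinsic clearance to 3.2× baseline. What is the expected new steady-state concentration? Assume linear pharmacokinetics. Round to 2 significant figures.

11 μg/mL

The CYP2C19 pathway (17% of clearance) drops to 0.18× activity: 0.17 × 0.18 = 0.0306.
The CYP3A4 pathway (33% of clearance) is boosted to 3.6× activity: 0.33 × 3.6 = 1.188.
The CYP2E1 pathway (35% of clearance) is boosted to 3.2× activity: 0.35 × 3.2 = 1.12.
Non-CYP routes (15%) are unchanged.
CL_new/CL_old = 0.0306 + 1.188 + 1.12 + 0.15 = 2.4886.
Steady-state concentration ∝ 1/CL: new value = 28.2 / 2.4886 = 11 μg/mL.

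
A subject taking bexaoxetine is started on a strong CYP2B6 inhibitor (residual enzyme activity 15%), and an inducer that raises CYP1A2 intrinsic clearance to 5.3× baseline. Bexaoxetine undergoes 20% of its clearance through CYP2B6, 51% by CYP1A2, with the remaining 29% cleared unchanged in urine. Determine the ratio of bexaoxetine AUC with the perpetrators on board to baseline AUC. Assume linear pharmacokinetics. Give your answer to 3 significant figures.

The CYP2B6 pathway (20% of clearance) falls to 0.15× activity: 0.2 × 0.15 = 0.03.
The CYP1A2 pathway (51% of clearance) increases to 5.3× activity: 0.51 × 5.3 = 2.703.
Non-CYP routes (29%) are unchanged.
CL_new/CL_old = 0.03 + 2.703 + 0.29 = 3.023.
AUC ∝ 1/CL: fold-change = 1 / 3.023 = 0.331.

0.331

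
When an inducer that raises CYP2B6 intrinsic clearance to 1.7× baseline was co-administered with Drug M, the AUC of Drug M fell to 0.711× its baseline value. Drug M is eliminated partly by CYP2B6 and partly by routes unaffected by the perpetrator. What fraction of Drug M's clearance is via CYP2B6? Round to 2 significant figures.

0.58

Write x for the fraction cleared via CYP2B6. The observed AUC change means clearance rose to 1/0.711 = 1.406 of baseline.
Only the CYP2B6 route changed, so 1.406 = x·1.7 + (1 − x), giving x = 0.58.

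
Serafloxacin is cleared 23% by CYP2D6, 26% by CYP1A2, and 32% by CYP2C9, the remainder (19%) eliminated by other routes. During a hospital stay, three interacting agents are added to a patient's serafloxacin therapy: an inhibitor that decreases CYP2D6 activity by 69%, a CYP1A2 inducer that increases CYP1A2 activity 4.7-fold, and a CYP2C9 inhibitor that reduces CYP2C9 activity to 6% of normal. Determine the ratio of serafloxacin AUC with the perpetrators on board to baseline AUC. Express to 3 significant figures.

The CYP2D6 pathway (23% of clearance) drops to 0.31× activity: 0.23 × 0.31 = 0.0713.
The CYP1A2 pathway (26% of clearance) is boosted to 4.7× activity: 0.26 × 4.7 = 1.222.
The CYP2C9 pathway (32% of clearance) is reduced to 0.06× activity: 0.32 × 0.06 = 0.0192.
The remaining 19% of clearance is unaffected.
CL_new/CL_old = 0.0713 + 1.222 + 0.0192 + 0.19 = 1.5025.
AUC ∝ 1/CL: fold-change = 1 / 1.5025 = 0.666.

0.666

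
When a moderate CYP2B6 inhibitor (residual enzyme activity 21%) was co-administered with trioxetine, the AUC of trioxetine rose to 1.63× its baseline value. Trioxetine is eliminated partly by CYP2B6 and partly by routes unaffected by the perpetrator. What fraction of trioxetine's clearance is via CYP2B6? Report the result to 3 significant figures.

0.489

Call the CYP2B6 fraction fm. After the interaction, CL_new/CL_old = fm × 0.21 + (1 − fm).
AUC ratio = 1 / (new CL fraction), so new CL fraction = 1 / 1.63 = 0.6135.
fm × 0.21 + 1 − fm = 0.6135  ⇒  fm × (0.21 − 1) = −0.3865  ⇒  fm = 0.489.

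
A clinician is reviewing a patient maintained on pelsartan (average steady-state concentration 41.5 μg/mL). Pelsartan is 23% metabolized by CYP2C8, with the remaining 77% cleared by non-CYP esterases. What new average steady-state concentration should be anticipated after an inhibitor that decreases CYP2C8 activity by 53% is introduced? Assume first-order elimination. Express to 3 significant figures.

47.3 μg/mL

CYP2C8: 0.23 × 0.47 = 0.1081
Other: 0.77 (unchanged)
Relative clearance = 0.1081 + 0.77 = 0.8781.
With dosing unchanged, average steady-state concentration scales as 1/CL: 41.5 / 0.8781 = 47.3 μg/mL.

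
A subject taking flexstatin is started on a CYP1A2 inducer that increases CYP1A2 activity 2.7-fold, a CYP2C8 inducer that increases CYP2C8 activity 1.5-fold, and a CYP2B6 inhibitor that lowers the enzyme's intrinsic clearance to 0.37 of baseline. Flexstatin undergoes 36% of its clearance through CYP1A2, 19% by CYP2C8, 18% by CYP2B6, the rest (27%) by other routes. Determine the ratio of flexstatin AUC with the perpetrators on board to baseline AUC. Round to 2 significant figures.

CYP1A2: 0.36 × 2.7 = 0.972
CYP2C8: 0.19 × 1.5 = 0.285
CYP2B6: 0.18 × 0.37 = 0.0666
Other: 0.27 (unchanged)
Relative clearance = 0.972 + 0.285 + 0.0666 + 0.27 = 1.5936.
Because AUC varies inversely with clearance, the combined effect is 1 / 1.5936 = 0.63.

0.63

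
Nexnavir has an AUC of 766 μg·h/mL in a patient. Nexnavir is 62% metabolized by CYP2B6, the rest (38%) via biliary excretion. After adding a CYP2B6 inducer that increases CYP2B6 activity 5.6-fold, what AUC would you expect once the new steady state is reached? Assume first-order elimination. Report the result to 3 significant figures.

199 μg·h/mL

The CYP2B6 pathway (62% of clearance) is boosted to 5.6× activity: 0.62 × 5.6 = 3.472.
Non-CYP routes (38%) are unchanged.
CL_new/CL_old = 3.472 + 0.38 = 3.852.
AUC ∝ 1/CL, so new value = 766 / 3.852 = 199 μg·h/mL.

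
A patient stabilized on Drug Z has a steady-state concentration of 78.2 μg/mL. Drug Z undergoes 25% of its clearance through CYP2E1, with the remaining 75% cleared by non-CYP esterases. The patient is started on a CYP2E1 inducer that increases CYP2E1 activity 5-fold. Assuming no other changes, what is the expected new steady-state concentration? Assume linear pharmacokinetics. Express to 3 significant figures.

CYP2E1: 0.25 × 5 = 1.25
Other: 0.75 (unchanged)
Relative clearance = 1.25 + 0.75 = 2.
New steady-state concentration = baseline ÷ relative clearance = 78.2 / 2 = 39.1 μg/mL.

39.1 μg/mL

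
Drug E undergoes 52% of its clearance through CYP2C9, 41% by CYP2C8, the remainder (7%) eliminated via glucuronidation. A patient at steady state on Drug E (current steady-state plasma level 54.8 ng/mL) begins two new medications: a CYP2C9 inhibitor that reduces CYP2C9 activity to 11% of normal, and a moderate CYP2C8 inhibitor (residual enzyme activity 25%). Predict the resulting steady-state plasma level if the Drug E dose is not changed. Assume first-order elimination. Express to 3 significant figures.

The CYP2C9 pathway (52% of clearance) falls to 0.11× activity: 0.52 × 0.11 = 0.0572.
The CYP2C8 pathway (41% of clearance) falls to 0.25× activity: 0.41 × 0.25 = 0.1025.
Non-CYP routes (7%) are unchanged.
Relative clearance = 0.0572 + 0.1025 + 0.07 = 0.2297.
Dividing the baseline by the relative clearance: 54.8 / 0.2297 = 239 ng/mL.

239 ng/mL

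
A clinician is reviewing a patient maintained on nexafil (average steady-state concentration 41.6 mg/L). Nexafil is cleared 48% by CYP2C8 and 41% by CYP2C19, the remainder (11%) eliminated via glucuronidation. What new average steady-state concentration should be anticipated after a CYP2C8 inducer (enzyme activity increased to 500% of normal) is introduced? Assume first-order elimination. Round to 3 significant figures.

CYP2C8: 0.48 × 5 = 2.4
CYP2C19: 0.41 (unchanged)
Other: 0.11 (unchanged)
Relative clearance = 2.4 + 0.41 + 0.11 = 2.92.
New average steady-state concentration = baseline ÷ relative clearance = 41.6 / 2.92 = 14.2 mg/L.

14.2 mg/L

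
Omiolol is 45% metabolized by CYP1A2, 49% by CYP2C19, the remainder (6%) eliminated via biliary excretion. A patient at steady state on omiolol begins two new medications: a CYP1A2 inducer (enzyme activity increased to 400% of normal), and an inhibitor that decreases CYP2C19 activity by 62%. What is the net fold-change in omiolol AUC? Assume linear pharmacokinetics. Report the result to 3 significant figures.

0.489

The CYP1A2 pathway (45% of clearance) rises to 4× activity: 0.45 × 4 = 1.8.
The CYP2C19 pathway (49% of clearance) drops to 0.38× activity: 0.49 × 0.38 = 0.1862.
Non-CYP routes (6%) are unchanged.
Relative clearance = 1.8 + 0.1862 + 0.06 = 2.0462.
Because AUC varies inversely with clearance, the combined effect is 1 / 2.0462 = 0.489.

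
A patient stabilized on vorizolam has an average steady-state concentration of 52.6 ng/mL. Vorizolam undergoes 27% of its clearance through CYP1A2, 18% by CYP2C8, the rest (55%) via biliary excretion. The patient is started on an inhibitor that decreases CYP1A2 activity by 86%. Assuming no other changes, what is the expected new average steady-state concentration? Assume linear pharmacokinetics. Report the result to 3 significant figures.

68.5 ng/mL

The CYP1A2 pathway (27% of clearance) is reduced to 0.14× activity: 0.27 × 0.14 = 0.0378.
CYP2C8 (18%) and the residual 55% are unaffected.
New clearance relative to baseline: 0.0378 + 0.18 + 0.55 = 0.7678.
New average steady-state concentration = baseline ÷ relative clearance = 52.6 / 0.7678 = 68.5 ng/mL.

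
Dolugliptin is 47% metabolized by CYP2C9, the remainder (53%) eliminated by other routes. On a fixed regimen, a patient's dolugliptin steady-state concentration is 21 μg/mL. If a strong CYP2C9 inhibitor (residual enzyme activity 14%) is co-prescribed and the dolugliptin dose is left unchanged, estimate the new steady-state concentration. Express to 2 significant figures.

35 μg/mL

The CYP2C9 pathway (47% of clearance) falls to 0.14× activity: 0.47 × 0.14 = 0.0658.
Non-CYP routes (53%) are unchanged.
Relative clearance = 0.0658 + 0.53 = 0.5958.
Steady-state concentration ∝ 1/CL, so new value = 21 / 0.5958 = 35 μg/mL.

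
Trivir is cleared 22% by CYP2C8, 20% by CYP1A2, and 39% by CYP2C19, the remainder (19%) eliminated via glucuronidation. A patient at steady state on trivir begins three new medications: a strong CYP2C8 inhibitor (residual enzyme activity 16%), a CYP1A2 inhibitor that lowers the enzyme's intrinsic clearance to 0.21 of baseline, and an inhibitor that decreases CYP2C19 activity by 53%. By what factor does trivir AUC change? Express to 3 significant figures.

2.22

The CYP2C8 pathway (22% of clearance) is reduced to 0.16× activity: 0.22 × 0.16 = 0.0352.
The CYP1A2 pathway (20% of clearance) drops to 0.21× activity: 0.2 × 0.21 = 0.042.
The CYP2C19 pathway (39% of clearance) drops to 0.47× activity: 0.39 × 0.47 = 0.1833.
Non-CYP routes (19%) are unchanged.
CL_new/CL_old = 0.0352 + 0.042 + 0.1833 + 0.19 = 0.4505.
Net AUC ratio = 1 / 0.4505 = 2.22.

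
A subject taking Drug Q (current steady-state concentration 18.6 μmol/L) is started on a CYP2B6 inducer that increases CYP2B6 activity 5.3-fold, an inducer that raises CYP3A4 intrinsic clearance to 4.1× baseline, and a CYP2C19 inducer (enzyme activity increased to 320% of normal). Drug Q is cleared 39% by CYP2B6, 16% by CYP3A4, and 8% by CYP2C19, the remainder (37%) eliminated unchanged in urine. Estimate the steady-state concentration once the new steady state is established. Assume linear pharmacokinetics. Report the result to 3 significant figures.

5.55 μmol/L

The CYP2B6 pathway (39% of clearance) increases to 5.3× activity: 0.39 × 5.3 = 2.067.
The CYP3A4 pathway (16% of clearance) increases to 4.1× activity: 0.16 × 4.1 = 0.656.
The CYP2C19 pathway (8% of clearance) increases to 3.2× activity: 0.08 × 3.2 = 0.256.
Non-CYP routes (37%) are unchanged.
CL_new/CL_old = 2.067 + 0.656 + 0.256 + 0.37 = 3.349.
New steady-state concentration = 18.6 / 3.349 = 5.55 μmol/L (concentration scales inversely with clearance).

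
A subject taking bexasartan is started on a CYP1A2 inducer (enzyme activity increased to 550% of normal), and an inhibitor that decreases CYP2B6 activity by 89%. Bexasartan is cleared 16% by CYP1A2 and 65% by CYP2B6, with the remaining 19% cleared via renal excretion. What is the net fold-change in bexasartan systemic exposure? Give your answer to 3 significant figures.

0.876

CYP1A2: 0.16 × 5.5 = 0.88
CYP2B6: 0.65 × 0.11 = 0.0715
Other: 0.19 (unchanged)
CL_new/CL_old = 0.88 + 0.0715 + 0.19 = 1.1415.
Because systemic exposure varies inversely with clearance, the combined effect is 1 / 1.1415 = 0.876.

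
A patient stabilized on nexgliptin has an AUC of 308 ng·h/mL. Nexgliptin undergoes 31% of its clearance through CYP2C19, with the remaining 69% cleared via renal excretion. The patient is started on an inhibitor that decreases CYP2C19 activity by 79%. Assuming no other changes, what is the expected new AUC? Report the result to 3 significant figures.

CYP2C19: 0.31 × 0.21 = 0.0651
Other: 0.69 (unchanged)
New clearance relative to baseline: 0.0651 + 0.69 = 0.7551.
With dosing unchanged, AUC scales as 1/CL: 308 / 0.7551 = 408 ng·h/mL.

408 ng·h/mL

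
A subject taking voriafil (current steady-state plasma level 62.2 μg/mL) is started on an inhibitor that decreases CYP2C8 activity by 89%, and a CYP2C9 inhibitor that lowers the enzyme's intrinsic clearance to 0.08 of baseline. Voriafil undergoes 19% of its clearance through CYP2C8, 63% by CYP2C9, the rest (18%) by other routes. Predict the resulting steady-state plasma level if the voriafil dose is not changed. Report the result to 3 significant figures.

The CYP2C8 pathway (19% of clearance) falls to 0.11× activity: 0.19 × 0.11 = 0.0209.
The CYP2C9 pathway (63% of clearance) falls to 0.08× activity: 0.63 × 0.08 = 0.0504.
The remaining 18% of clearance is unaffected.
CL_new/CL_old = 0.0209 + 0.0504 + 0.18 = 0.2513.
Steady-state plasma level ∝ 1/CL: new value = 62.2 / 0.2513 = 248 μg/mL.

248 μg/mL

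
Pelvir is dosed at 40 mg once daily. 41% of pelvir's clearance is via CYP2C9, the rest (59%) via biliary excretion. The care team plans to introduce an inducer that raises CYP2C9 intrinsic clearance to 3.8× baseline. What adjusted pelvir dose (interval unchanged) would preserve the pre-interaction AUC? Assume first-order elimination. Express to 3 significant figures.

85.9 mg

The CYP2C9 pathway (41% of clearance) rises to 3.8× activity: 0.41 × 3.8 = 1.558.
The remaining 59% of clearance is unaffected.
New clearance relative to baseline: 1.558 + 0.59 = 2.148.
Exposure is unchanged when dose changes in proportion to clearance. New dose = 40 mg × 2.148 = 85.9 mg.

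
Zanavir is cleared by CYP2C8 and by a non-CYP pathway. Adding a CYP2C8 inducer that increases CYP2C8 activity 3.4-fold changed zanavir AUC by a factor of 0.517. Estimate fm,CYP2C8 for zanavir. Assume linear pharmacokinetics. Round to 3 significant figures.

CL'/CL = 1 / 0.517 = 1.934
3.4·fm + (1 − fm) = 1.934
fm = (1.934 − 1) / (3.4 − 1) = 0.389

0.389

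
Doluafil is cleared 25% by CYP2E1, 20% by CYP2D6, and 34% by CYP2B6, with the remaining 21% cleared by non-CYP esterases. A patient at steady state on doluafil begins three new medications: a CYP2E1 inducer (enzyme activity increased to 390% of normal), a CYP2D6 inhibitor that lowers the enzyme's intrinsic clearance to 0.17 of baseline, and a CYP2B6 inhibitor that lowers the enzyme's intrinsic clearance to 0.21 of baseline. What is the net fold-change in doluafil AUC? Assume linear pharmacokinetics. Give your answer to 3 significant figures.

The CYP2E1 pathway (25% of clearance) increases to 3.9× activity: 0.25 × 3.9 = 0.975.
The CYP2D6 pathway (20% of clearance) drops to 0.17× activity: 0.2 × 0.17 = 0.034.
The CYP2B6 pathway (34% of clearance) drops to 0.21× activity: 0.34 × 0.21 = 0.0714.
Non-CYP routes (21%) are unchanged.
New clearance relative to baseline: 0.975 + 0.034 + 0.0714 + 0.21 = 1.2904.
AUC ∝ 1/CL: fold-change = 1 / 1.2904 = 0.775.

0.775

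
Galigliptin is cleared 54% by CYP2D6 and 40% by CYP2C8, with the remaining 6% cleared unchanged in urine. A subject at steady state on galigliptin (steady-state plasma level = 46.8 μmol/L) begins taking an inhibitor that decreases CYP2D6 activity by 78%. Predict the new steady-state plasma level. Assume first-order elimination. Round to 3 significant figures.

80.9 μmol/L

The CYP2D6 pathway (54% of clearance) drops to 0.22× activity: 0.54 × 0.22 = 0.1188.
CYP2C8 (40%) and the residual 6% are unaffected.
New clearance relative to baseline: 0.1188 + 0.4 + 0.06 = 0.5788.
Steady-state plasma level ∝ 1/CL, so new value = 46.8 / 0.5788 = 80.9 μmol/L.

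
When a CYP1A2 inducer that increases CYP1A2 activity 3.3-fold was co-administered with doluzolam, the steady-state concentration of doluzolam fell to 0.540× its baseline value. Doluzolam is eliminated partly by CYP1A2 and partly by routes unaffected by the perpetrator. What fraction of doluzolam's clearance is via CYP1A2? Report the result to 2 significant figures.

0.37

CL'/CL = 1 / 0.540 = 1.852
3.3·fm + (1 − fm) = 1.852
fm = (1.852 − 1) / (3.3 − 1) = 0.37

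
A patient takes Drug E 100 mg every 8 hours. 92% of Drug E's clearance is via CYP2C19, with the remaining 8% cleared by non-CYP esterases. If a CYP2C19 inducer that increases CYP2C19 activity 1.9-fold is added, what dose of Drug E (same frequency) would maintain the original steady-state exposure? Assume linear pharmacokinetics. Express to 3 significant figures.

183 mg

CYP2C19: 0.92 × 1.9 = 1.748
Other: 0.08 (unchanged)
Relative clearance = 1.748 + 0.08 = 1.828.
Css,avg = (dose rate)/CL, so holding Css fixed requires dose ∝ CL: 100 × 1.828 = 183 mg.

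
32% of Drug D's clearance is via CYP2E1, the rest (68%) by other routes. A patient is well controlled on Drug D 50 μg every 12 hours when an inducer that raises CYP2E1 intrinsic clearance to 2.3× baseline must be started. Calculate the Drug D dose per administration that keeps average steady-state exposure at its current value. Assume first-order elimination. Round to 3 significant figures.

70.8 μg

The CYP2E1 pathway (32% of clearance) increases to 2.3× activity: 0.32 × 2.3 = 0.736.
Non-CYP routes (68%) are unchanged.
Relative clearance = 0.736 + 0.68 = 1.416.
To maintain the same steady-state level, dose must scale with clearance: new dose = 50 × 1.416 = 70.8 μg.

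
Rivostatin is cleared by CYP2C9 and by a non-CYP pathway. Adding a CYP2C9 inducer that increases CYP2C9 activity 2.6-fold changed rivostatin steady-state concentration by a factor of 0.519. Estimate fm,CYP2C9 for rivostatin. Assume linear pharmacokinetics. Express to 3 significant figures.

Let x = fm,CYP2C9. Because steady-state concentration ∝ 1/CL, relative clearance rose to 1/0.519 = 1.927.
Only the CYP2C9 route changed, so 1.927 = x·2.6 + (1 − x), giving x = 0.579.

0.579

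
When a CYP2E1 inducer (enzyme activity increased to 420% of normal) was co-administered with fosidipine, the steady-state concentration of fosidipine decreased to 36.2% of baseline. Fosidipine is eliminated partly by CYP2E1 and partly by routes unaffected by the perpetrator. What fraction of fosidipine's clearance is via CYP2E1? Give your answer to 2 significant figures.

Let fm be the CYP2E1 fraction. New clearance relative to baseline = fm × 4.2 + (1 − fm).
Steady-state concentration ratio = 1 / (new CL fraction), so new CL fraction = 1 / 0.362 = 2.762.
fm × 4.2 + 1 − fm = 2.762  ⇒  fm × (4.2 − 1) = 1.762  ⇒  fm = 0.55.

0.55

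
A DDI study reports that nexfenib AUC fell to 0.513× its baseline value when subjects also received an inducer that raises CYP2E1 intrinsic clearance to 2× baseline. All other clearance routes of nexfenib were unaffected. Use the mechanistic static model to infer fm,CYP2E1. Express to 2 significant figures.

0.95

CL'/CL = 1 / 0.513 = 1.949
2·fm + (1 − fm) = 1.949
fm = (1.949 − 1) / (2 − 1) = 0.95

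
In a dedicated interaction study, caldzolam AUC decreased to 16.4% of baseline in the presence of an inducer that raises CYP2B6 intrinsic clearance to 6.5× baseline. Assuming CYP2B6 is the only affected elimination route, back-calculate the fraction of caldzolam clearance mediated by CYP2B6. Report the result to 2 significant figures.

0.93

Let x = fm,CYP2B6. Because AUC ∝ 1/CL, relative clearance rose to 1/0.164 = 6.098.
Only the CYP2B6 route changed, so 6.098 = x·6.5 + (1 − x), giving x = 0.93.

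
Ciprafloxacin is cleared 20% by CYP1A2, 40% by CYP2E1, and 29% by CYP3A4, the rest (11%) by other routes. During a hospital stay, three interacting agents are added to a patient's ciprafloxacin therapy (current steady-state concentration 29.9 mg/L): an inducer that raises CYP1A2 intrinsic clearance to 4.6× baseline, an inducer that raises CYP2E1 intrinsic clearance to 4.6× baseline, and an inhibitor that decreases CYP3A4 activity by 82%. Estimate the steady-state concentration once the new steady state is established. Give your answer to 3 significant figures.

10.2 mg/L

The CYP1A2 pathway (20% of clearance) rises to 4.6× activity: 0.2 × 4.6 = 0.92.
The CYP2E1 pathway (40% of clearance) is boosted to 4.6× activity: 0.4 × 4.6 = 1.84.
The CYP3A4 pathway (29% of clearance) falls to 0.18× activity: 0.29 × 0.18 = 0.0522.
Non-CYP routes (11%) are unchanged.
Relative clearance = 0.92 + 1.84 + 0.0522 + 0.11 = 2.9222.
New steady-state concentration = 29.9 / 2.9222 = 10.2 mg/L (concentration scales inversely with clearance).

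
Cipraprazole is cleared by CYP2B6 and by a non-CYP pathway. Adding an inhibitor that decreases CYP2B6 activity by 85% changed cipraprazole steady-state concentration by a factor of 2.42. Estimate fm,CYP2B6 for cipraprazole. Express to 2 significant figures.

0.69

Call the CYP2B6 fraction fm. After the interaction, CL_new/CL_old = fm × 0.15 + (1 − fm).
Steady-state concentration ratio = 1 / (new CL fraction), so new CL fraction = 1 / 2.42 = 0.4132.
fm × 0.15 + 1 − fm = 0.4132  ⇒  fm × (0.15 − 1) = −0.5868  ⇒  fm = 0.69.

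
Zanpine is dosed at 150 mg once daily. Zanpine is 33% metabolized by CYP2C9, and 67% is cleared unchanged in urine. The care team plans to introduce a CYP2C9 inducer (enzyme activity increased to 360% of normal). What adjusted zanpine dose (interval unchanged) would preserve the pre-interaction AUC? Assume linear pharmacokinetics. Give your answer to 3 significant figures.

The CYP2C9 pathway (33% of clearance) increases to 3.6× activity: 0.33 × 3.6 = 1.188.
Non-CYP routes (67%) are unchanged.
Relative clearance = 1.188 + 0.67 = 1.858.
To maintain the same steady-state level, dose must scale with clearance: new dose = 150 × 1.858 = 279 mg.

279 mg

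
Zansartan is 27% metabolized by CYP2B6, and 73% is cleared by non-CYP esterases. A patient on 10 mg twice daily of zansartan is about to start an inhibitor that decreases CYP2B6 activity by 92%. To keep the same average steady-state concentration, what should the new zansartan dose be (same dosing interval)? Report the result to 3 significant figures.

7.52 mg

CYP2B6: 0.27 × 0.08 = 0.0216
Other: 0.73 (unchanged)
New clearance relative to baseline: 0.0216 + 0.73 = 0.7516.
To maintain the same steady-state level, dose must scale with clearance: new dose = 10 × 0.7516 = 7.52 mg.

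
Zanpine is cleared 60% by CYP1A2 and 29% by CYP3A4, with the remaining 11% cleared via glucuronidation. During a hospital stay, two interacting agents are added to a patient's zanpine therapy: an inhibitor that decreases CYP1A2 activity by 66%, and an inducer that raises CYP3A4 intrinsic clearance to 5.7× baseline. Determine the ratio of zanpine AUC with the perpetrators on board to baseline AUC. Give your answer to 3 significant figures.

0.508

The CYP1A2 pathway (60% of clearance) drops to 0.34× activity: 0.6 × 0.34 = 0.204.
The CYP3A4 pathway (29% of clearance) rises to 5.7× activity: 0.29 × 5.7 = 1.653.
The remaining 11% of clearance is unaffected.
Relative clearance = 0.204 + 1.653 + 0.11 = 1.967.
AUC ∝ 1/CL: fold-change = 1 / 1.967 = 0.508.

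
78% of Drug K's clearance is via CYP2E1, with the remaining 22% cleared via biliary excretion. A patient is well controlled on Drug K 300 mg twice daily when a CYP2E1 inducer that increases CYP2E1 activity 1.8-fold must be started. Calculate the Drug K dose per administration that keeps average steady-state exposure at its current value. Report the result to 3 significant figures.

487 mg

The CYP2E1 pathway (78% of clearance) is boosted to 1.8× activity: 0.78 × 1.8 = 1.404.
The remaining 22% of clearance is unaffected.
New clearance relative to baseline: 1.404 + 0.22 = 1.624.
To maintain the same steady-state level, dose must scale with clearance: new dose = 300 × 1.624 = 487 mg.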